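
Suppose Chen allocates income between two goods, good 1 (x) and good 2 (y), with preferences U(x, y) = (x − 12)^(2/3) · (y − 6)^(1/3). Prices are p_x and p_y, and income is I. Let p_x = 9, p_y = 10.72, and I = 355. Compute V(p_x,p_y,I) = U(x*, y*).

This is Cobb-Douglas in (x−12, y−6): tangency gives 2/3·p_y·(y−6) = 1/3·p_x·(x−12).
After buying the subsistence bundle (12, 6), a share 2/3 of the remaining income goes to x: x* = 12 + 2/3·(I − 12p_x − 6p_y)/p_x.
Discretionary income = 355 − 12·9 − 6·10.72 = 182.68; x* = 12 + 2/3·182.68/9 = 25.5319; y* = 6 + 1/3·182.68/10.72 = 11.6803.
Utility at the optimum: U(25.5319, 11.6803) = 10.132.

V = 10.132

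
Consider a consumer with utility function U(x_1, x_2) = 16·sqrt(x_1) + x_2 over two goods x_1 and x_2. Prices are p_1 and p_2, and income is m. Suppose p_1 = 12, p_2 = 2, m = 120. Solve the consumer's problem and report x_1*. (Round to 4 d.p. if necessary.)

Plugging in: x_1* = (8·2/12)² = 1.7778.

x_1* = 1.7778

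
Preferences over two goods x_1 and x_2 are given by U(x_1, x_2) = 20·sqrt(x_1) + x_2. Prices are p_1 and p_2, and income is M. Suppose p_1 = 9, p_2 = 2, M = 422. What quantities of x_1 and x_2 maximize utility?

Thus x_1* = (10·p_2/p_1)² — independent of M — with the rest of income spent on x_2.
Plugging in: x_1* = (10·2/9)² = 4.9383, x_2* = 188.7778.

x_1* = 4.9383, x_2* = 188.7778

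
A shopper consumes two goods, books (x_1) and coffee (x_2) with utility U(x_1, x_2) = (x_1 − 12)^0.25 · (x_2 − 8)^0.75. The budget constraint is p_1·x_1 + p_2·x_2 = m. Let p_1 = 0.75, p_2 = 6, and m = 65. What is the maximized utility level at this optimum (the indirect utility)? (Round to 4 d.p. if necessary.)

Let x_1' = x_1−12, x_2' = x_2−8. MRS = (1/3)·x_2'/x_1' = p_1/p_2.
Substituting into the budget: x_1* = 12 + 0.25·(m − 12·p_1 − 8·p_2)/p_1, and x_2* = 8 + 0.75·(…)/p_2.
Discretionary income = 65 − 12·0.75 − 8·6 = 8; x_1* = 12 + 0.25·8/0.75 = 14.6667; x_2* = 8 + 0.75·8/6 = 9.
Utility at the optimum: U(14.6667, 9) = 1.2779.

V = 1.2779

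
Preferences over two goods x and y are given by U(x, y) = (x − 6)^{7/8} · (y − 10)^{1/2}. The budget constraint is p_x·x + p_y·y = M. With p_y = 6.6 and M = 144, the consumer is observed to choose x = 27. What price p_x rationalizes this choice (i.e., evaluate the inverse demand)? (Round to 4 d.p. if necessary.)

MRS = (7/4)·(y−10)/(x−6). Tangency with p_x/p_y gives y−10 = (4/7)·(p_x/p_y)·(x−6).
After buying the subsistence bundle (6, 10), a share 7/11 of the remaining income goes to x: x* = 6 + 7/11·(M − 6p_x − 10p_y)/p_x.
Set x* = 27 in the demand function and solve for p_x: p_x = 2.

p_x = 2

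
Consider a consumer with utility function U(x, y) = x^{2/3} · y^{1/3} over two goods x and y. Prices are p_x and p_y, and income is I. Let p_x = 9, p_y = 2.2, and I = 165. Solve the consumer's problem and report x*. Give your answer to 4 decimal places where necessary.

MU_x/MU_y = (2/3·y)/(1/3·x); tangency sets this equal to p_x/p_y.
Rearranging, p_y·y = (1/2)·p_x·x. Substituting into the budget gives p_x·x·(1 + (1/2)) = I.
Demand: x*(p_x,p_y,I) = 2/3·I/p_x and y* = 1/3·I/p_y.
At p_x=9, p_y=2.2, I=165: x* = 2/3·165/9 = 12.2222.

x* = 12.2222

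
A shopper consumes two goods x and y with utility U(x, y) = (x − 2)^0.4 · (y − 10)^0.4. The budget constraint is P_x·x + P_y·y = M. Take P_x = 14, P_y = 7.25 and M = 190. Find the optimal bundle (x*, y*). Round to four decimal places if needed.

x* = 5.1964, y* = 16.1724

Substituting into the budget: x* = 2 + 0.5·(M − 2·P_x − 10·P_y)/P_x, and y* = 10 + 0.5·(…)/P_y.
Discretionary income = 190 − 2·14 − 10·7.25 = 89.5; x* = 2 + 0.5·89.5/14 = 5.1964; y* = 10 + 0.5·89.5/7.25 = 16.1724.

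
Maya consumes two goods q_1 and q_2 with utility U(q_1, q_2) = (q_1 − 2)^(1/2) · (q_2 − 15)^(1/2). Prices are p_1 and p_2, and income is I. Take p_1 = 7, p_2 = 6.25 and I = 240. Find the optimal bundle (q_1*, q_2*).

MRS = (q_2−15)/(q_1−2). Tangency with p_1/p_2 gives q_2−15 = (p_1/p_2)·(q_1−2).
After buying the subsistence bundle (2, 15), a share 0.5 of the remaining income goes to q_1: q_1* = 2 + 0.5·(I − 2p_1 − 15p_2)/p_1.
Discretionary income = 240 − 2·7 − 15·6.25 = 132.25; q_1* = 2 + 0.5·132.25/7 = 11.4464; q_2* = 15 + 0.5·132.25/6.25 = 25.58.

q_1* = 11.4464, q_2* = 25.58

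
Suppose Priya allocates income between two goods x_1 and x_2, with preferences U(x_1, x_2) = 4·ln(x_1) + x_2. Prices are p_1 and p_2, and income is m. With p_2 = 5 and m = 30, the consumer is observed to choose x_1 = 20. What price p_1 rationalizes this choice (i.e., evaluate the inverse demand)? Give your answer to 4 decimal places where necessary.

p_1 = 1

Set MRS = p_1/p_2: (4/x_1)/1 = p_1/p_2.
So x_1*(p_1,p_2) = 4·p_2/p_1, independent of income; and x_2* = (m − 4·p_2)/p_2.
Set x_1* = 20 in the demand function and solve for p_1: p_1 = 1.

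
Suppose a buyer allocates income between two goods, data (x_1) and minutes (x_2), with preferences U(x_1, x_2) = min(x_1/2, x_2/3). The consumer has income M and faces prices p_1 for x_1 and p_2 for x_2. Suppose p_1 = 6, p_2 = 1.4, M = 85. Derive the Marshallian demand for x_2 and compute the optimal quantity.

Leontief preferences: the optimum is at the kink where x_1/2 = x_2/3, i.e. x_2 = (3/2)·x_1.
Budget: p_1·x_1 + p_2·(3/2)·x_1 = M, so (2·p_1 + 3·p_2)·x_1 = 2·M.
Demand: x_1*(p_1,p_2,M) = 2·M/(2·p_1 + 3·p_2), x_2* = 3·M/(2·p_1 + 3·p_2).
Here 2·6 + 3·1.4 = 16.2, giving x_2* = 15.7407.

x_2* = 15.7407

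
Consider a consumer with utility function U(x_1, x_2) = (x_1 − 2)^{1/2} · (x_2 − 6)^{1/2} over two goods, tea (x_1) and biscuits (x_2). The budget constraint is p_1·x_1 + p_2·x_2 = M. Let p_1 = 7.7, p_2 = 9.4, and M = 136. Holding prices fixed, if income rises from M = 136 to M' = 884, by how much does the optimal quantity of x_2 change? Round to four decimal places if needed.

Let x_1' = x_1−2, x_2' = x_2−6. MRS = x_2'/x_1' = p_1/p_2.
Substituting into the budget: x_1* = 2 + 0.5·(M − 2·p_1 − 6·p_2)/p_1, and x_2* = 6 + 0.5·(…)/p_2.
Discretionary income = 136 − 2·7.7 − 6·9.4 = 64.2; x_2* = 6 + 0.5·64.2/9.4 = 9.4149.
At M' = 884: x_2* = 49.2021. Change: 49.2021 − 9.4149 = 39.7872.

Δx_2* = 39.7872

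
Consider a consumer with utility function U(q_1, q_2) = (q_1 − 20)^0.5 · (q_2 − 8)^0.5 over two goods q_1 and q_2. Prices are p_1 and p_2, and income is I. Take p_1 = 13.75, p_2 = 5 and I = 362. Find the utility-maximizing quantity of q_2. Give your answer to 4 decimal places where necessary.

MRS = (q_2−8)/(q_1−20). Tangency with p_1/p_2 gives q_2−8 = (p_1/p_2)·(q_1−20).
Substituting into the budget: q_1* = 20 + 0.5·(I − 20·p_1 − 8·p_2)/p_1, and q_2* = 8 + 0.5·(…)/p_2.
Discretionary income = 362 − 20·13.75 − 8·5 = 47; q_2* = 8 + 0.5·47/5 = 12.7.

q_2* = 12.7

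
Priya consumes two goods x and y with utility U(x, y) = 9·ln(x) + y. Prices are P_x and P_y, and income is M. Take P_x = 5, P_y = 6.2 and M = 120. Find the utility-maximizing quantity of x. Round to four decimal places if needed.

Set MRS = P_x/P_y: (9/x)/1 = P_x/P_y.
So x*(P_x,P_y) = 9·P_y/P_x, independent of income; and y* = (M − 9·P_y)/P_y.
At the given prices: x* = 9·6.2/5 = 11.16.

x* = 11.16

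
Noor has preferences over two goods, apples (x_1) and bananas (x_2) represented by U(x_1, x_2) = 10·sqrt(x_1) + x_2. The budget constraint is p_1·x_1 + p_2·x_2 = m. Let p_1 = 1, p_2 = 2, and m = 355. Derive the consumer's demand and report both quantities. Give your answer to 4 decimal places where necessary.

MU_x_1 = 5/√x_1, MU_x_2 = 1. Tangency: 5/√x_1 = p_1/p_2.
Thus x_1* = (5·p_2/p_1)² — independent of m — with the rest of income spent on x_2.
Plugging in: x_1* = (5·2/1)² = 100, x_2* = 127.5.

x_1* = 100, x_2* = 127.5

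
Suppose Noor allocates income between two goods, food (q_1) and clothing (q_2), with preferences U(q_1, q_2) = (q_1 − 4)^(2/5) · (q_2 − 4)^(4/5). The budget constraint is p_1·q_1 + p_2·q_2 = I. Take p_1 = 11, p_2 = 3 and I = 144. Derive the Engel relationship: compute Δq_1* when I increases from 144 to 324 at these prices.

Δq_1* = 5.4545

This is Cobb-Douglas in (q_1−4, q_2−4): tangency gives 0.4·p_2·(q_2−4) = 0.8·p_1·(q_1−4).
After buying the subsistence bundle (4, 4), a share 1/3 of the remaining income goes to q_1: q_1* = 4 + 1/3·(I − 4p_1 − 4p_2)/p_1.
Discretionary income = 144 − 4·11 − 4·3 = 88; q_1* = 4 + 1/3·88/11 = 6.6667.
At I' = 324: q_1* = 12.1212. Change: 12.1212 − 6.6667 = 5.4545.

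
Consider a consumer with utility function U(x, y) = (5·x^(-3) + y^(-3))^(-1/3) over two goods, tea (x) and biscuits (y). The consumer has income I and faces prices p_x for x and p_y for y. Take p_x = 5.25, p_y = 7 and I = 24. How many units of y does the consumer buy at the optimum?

y* = 1.5548

Numerically y/x = 0.622333, so x* = 24/(5.25 + 7·0.622333) = 2.4984 and y* = 0.622333·2.4984 = 1.5548.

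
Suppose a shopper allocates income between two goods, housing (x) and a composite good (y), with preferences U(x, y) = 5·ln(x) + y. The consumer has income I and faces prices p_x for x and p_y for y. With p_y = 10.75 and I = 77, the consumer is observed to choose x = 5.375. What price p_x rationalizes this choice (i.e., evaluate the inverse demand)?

MU_x = 5/x, MU_y = 1. Tangency: 5/x = p_x/p_y.
So x*(p_x,p_y) = 5·p_y/p_x, independent of income; and y* = (I − 5·p_y)/p_y.
Set x* = 5.375 in the demand function and solve for p_x: p_x = 10.

p_x = 10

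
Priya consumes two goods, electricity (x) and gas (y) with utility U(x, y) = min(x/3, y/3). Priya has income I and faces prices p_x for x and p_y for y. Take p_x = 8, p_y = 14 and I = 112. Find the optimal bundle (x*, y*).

x* = 5.0909, y* = 5.0909

Demand: x*(p_x,p_y,I) = 3·I/(3·p_x + 3·p_y), y* = 3·I/(3·p_x + 3·p_y).
Here 3·8 + 3·14 = 66, giving x* = 5.0909 and y* = 5.0909.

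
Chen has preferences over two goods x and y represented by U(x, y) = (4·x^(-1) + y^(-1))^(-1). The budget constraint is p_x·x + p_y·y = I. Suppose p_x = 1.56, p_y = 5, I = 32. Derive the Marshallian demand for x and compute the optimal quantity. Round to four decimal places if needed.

MRS = MU_x/MU_y = 4·(y/x)^(2). Set equal to p_x/p_y.
Solve for the ratio: y/x = [(1/4)·p_x/p_y]^(0.5).
Substitute y = (y/x)·x into the budget: x* = I/(p_x + p_y·(y/x)).
Numerically y/x = 0.279285, so x* = 32/(1.56 + 5·0.279285) = 10.8239.

x* = 10.8239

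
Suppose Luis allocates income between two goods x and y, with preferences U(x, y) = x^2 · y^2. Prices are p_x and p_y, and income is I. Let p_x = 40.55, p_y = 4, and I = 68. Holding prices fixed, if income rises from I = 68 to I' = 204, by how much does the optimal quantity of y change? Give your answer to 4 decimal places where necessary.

Δy* = 17

MU_x/MU_y = (2·y)/(2·x); tangency sets this equal to p_x/p_y.
So 2·p_y·y = 2·p_x·x; combined with the budget, a share 0.5 of income goes to x.
Demand: x*(p_x,p_y,I) = 0.5·I/p_x and y* = 0.5·I/p_y.
At p_x=40.55, p_y=4, I=68: y* = 0.5·68/4 = 8.5.
At I' = 204: y* = 25.5. Change: 25.5 − 8.5 = 17.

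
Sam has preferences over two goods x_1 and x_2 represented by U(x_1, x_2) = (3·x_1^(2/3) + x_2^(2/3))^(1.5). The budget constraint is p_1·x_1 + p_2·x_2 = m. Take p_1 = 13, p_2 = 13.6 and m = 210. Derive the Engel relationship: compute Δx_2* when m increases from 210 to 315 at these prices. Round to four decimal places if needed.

Δx_2* = 0.2527

From the CES first-order condition, 3·(x_2/x_1)^(1/3) = p_1/p_2.
Hence x_2/x_1 = ((1/3)·p_1/p_2)^(1/(1/3)), i.e. raised to the 3 power.
Substitute x_2 = (x_2/x_1)·x_1 into the budget: x_1* = m/(p_1 + p_2·(x_2/x_1)).
Numerically x_2/x_1 = 0.032348, so x_1* = 210/(13 + 13.6·0.032348) = 15.6251 and x_2* = 0.032348·15.6251 = 0.5054.
At m' = 315: x_2* = 0.7582. Change: 0.7582 − 0.5054 = 0.2527.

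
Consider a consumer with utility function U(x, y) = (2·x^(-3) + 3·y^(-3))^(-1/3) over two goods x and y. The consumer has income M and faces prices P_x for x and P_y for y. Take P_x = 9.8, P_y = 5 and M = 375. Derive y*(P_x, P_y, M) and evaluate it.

y* = 30.0382

From the CES first-order condition, (2/3)·(y/x)^(4) = P_x/P_y.
Solve for the ratio: y/x = [(3/2)·P_x/P_y]^(0.25).
With the ratio pinned down, the budget gives x* = M/(P_x + P_y·(y/x)) and y* = (y/x)·x*.
Numerically y/x = 1.309444, so x* = 375/(9.8 + 5·1.309444) = 22.9397 and y* = 1.309444·22.9397 = 30.0382.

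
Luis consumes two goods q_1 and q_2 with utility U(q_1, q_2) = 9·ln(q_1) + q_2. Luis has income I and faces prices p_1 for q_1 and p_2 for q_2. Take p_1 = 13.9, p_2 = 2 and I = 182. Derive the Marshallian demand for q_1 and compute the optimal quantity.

Set MRS = p_1/p_2: (9/q_1)/1 = p_1/p_2.
So q_1*(p_1,p_2) = 9·p_2/p_1, independent of income; and q_2* = (I − 9·p_2)/p_2.
At the given prices: q_1* = 9·2/13.9 = 1.295.

q_1* = 1.295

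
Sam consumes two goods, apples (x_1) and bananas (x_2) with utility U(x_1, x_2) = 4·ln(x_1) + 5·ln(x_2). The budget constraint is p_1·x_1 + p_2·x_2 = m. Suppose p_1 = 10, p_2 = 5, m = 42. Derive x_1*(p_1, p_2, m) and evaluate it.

x_1* = 1.8667

The MRS is (4/5)·x_2/x_1. Set MRS = p_1/p_2.
Rearranging, p_2·x_2 = (5/4)·p_1·x_1. Substituting into the budget gives p_1·x_1·(1 + (5/4)) = m.
Demand: x_1*(p_1,p_2,m) = 4/9·m/p_1 and x_2* = 5/9·m/p_2.
At p_1=10, p_2=5, m=42: x_1* = 4/9·42/10 = 1.8667.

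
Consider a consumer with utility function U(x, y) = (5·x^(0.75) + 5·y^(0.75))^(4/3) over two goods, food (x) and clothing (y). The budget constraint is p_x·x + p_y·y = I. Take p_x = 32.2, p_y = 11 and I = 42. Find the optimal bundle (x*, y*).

x* = 0.05, y* = 3.6718

With the ratio pinned down, the budget gives x* = I/(p_x + p_y·(y/x)) and y* = (y/x)·x*.
Numerically y/x = 73.426486, so x* = 42/(32.2 + 11·73.426486) = 0.05 and y* = 73.426486·0.05 = 3.6718.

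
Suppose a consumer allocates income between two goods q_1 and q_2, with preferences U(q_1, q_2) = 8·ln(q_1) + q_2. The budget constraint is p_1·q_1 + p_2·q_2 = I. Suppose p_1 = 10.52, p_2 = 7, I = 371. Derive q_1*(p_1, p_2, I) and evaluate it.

MU_q_1 = 8/q_1, MU_q_2 = 1. Tangency: 8/q_1 = p_1/p_2.
So q_1*(p_1,p_2) = 8·p_2/p_1, independent of income; and q_2* = (I − 8·p_2)/p_2.
At the given prices: q_1* = 8·7/10.52 = 5.3232.

q_1* = 5.3232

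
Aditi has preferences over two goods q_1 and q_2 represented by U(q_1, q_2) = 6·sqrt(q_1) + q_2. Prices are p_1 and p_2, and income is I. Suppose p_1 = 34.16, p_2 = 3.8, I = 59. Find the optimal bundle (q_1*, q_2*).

Utility is quasi-linear in q_2; the FOC for q_1 is 3/√q_1 = p_1/p_2.
Thus q_1* = (3·p_2/p_1)² — independent of I — with the rest of income spent on q_2.
Plugging in: q_1* = (3·3.8/34.16)² = 0.1114, q_2* = 14.5251.

q_1* = 0.1114, q_2* = 14.5251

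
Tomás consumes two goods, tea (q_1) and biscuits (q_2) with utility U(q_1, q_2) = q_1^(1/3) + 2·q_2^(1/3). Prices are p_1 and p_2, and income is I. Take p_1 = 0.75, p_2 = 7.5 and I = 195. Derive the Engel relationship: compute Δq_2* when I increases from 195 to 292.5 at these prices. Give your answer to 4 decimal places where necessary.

From the CES first-order condition, (1/2)·(q_2/q_1)^(2/3) = p_1/p_2.
Hence q_2/q_1 = (2·p_1/p_2)^(1/(2/3)), i.e. raised to the 1.5 power.
With the ratio pinned down, the budget gives q_1* = I/(p_1 + p_2·(q_2/q_1)) and q_2* = (q_2/q_1)·q_1*.
Numerically q_2/q_1 = 0.089443, so q_1* = 195/(0.75 + 7.5·0.089443) = 137.2447 and q_2* = 0.089443·137.2447 = 12.2755.
At I' = 292.5: q_2* = 18.4133. Change: 18.4133 − 12.2755 = 6.1378.

Δq_2* = 6.1378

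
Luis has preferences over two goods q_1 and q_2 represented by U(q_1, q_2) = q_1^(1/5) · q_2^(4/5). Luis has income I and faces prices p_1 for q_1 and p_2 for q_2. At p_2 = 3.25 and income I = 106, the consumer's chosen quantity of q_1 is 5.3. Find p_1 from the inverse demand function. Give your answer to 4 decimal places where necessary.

p_1 = 4

Tangency: MRS = (1/4)·q_2/q_1 = p_1/p_2.
So 0.2·p_2·q_2 = 0.8·p_1·q_1; combined with the budget, a share 0.2 of income goes to q_1.
Demand: q_1*(p_1,p_2,I) = 0.2·I/p_1 and q_2* = 0.8·I/p_2.
Set q_1* = 5.3 in the demand function and solve for p_1: p_1 = 4.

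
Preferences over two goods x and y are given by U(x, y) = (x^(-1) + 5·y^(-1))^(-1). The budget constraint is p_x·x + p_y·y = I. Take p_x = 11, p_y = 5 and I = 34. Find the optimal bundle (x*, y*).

x* = 1.2326, y* = 4.0882

MU_x ∝ x^(-2), MU_y ∝ 5·y^(-2), so MRS = (1/5)·(y/x)^(2) = p_x/p_y.
Solve for the ratio: y/x = [5·p_x/p_y]^(0.5).
Substitute y = (y/x)·x into the budget: x* = I/(p_x + p_y·(y/x)).
Numerically y/x = 3.316625, so x* = 34/(11 + 5·3.316625) = 1.2326 and y* = 3.316625·1.2326 = 4.0882.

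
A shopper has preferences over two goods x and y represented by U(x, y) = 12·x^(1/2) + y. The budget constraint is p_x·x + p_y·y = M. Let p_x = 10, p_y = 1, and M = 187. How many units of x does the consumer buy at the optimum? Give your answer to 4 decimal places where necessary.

x* = 0.36

MU_x = 6/√x, MU_y = 1. Tangency: 6/√x = p_x/p_y.
Solve: √x = 6·p_y/p_x, so x*(p_x,p_y) = (6·p_y/p_x)², and y* = (M − p_x·x*)/p_y.
Plugging in: x* = (6·1/10)² = 0.36.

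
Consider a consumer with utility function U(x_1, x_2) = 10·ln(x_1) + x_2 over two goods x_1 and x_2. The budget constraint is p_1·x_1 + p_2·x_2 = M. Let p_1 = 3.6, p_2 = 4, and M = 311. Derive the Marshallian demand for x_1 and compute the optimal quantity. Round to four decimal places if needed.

x_1* = 11.1111

MU_x_1 = 10/x_1, MU_x_2 = 1. Tangency: 10/x_1 = p_1/p_2.
So x_1*(p_1,p_2) = 10·p_2/p_1, independent of income; and x_2* = (M − 10·p_2)/p_2.
At the given prices: x_1* = 10·4/3.6 = 11.1111.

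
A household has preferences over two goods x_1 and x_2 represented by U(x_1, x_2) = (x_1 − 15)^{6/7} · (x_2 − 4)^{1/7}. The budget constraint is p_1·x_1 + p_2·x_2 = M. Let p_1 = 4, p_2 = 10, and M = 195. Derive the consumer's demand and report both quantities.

Let x_1' = x_1−15, x_2' = x_2−4. MRS = 6·x_2'/x_1' = p_1/p_2.
Substituting into the budget: x_1* = 15 + 6/7·(M − 15·p_1 − 4·p_2)/p_1, and x_2* = 4 + 1/7·(…)/p_2.
Discretionary income = 195 − 15·4 − 4·10 = 95; x_1* = 15 + 6/7·95/4 = 35.3571; x_2* = 4 + 1/7·95/10 = 5.3571.

x_1* = 35.3571, x_2* = 5.3571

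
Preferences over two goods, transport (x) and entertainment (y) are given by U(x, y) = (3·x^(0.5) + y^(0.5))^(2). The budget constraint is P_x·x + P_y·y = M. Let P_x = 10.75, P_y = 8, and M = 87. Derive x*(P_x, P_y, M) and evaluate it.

x* = 7.0417

From the CES first-order condition, 3·(y/x)^(0.5) = P_x/P_y.
Hence y/x = ((1/3)·P_x/P_y)^(1/(0.5)), i.e. raised to the 2 power.
Substitute y = (y/x)·x into the budget: x* = M/(P_x + P_y·(y/x)).
Numerically y/x = 0.200629, so x* = 87/(10.75 + 8·0.200629) = 7.0417.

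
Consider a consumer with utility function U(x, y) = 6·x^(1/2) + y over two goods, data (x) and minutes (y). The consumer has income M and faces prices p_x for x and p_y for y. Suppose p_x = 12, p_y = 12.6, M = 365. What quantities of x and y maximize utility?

Set MRS = p_x/p_y: 3·x^(−1/2) = p_x/p_y.
Thus x* = (3·p_y/p_x)² — independent of M — with the rest of income spent on y.
Plugging in: x* = (3·12.6/12)² = 9.9225, y* = 19.5183.

x* = 9.9225, y* = 19.5183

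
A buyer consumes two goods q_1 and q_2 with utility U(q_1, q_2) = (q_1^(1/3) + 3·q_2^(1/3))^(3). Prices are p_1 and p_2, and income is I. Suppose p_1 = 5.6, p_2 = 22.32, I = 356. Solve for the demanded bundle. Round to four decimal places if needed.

From the CES first-order condition, (1/3)·(q_2/q_1)^(2/3) = p_1/p_2.
Hence q_2/q_1 = (3·p_1/p_2)^(1/(2/3)), i.e. raised to the 1.5 power.
Substitute q_2 = (q_2/q_1)·q_1 into the budget: q_1* = I/(p_1 + p_2·(q_2/q_1)).
Numerically q_2/q_1 = 0.653014, so q_1* = 356/(5.6 + 22.32·0.653014) = 17.6454 and q_2* = 0.653014·17.6454 = 11.5227.

q_1* = 17.6454, q_2* = 11.5227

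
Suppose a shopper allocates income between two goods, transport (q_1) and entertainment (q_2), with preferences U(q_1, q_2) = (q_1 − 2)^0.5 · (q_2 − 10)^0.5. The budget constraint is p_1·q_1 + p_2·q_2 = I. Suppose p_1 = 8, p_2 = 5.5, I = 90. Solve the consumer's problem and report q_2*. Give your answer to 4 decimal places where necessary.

q_2* = 11.7273

Let q_1' = q_1−2, q_2' = q_2−10. MRS = q_2'/q_1' = p_1/p_2.
After buying the subsistence bundle (2, 10), a share 0.5 of the remaining income goes to q_1: q_1* = 2 + 0.5·(I − 2p_1 − 10p_2)/p_1.
Discretionary income = 90 − 2·8 − 10·5.5 = 19; q_2* = 10 + 0.5·19/5.5 = 11.7273.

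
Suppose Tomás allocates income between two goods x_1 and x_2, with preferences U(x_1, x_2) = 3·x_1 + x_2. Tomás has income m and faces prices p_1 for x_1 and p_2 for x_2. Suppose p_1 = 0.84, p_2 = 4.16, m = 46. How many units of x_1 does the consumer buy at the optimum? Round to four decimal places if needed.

x_1* = 54.7619

Perfect substitutes: compare marginal utility per dollar. 3/p_1 vs 1/p_2 → 3.5714 vs 0.2404.
x_1 gives more utility per dollar, so spend all income on x_1: x_1* = m/p_1, x_2* = 0.
Numerically: x_1* = 54.7619, x_2* = 0.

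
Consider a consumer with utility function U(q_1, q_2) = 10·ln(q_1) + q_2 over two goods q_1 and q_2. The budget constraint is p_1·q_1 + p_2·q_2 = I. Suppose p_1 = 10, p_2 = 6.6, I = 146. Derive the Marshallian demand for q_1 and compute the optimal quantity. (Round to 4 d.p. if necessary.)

q_1* = 6.6

So q_1*(p_1,p_2) = 10·p_2/p_1, independent of income; and q_2* = (I − 10·p_2)/p_2.
At the given prices: q_1* = 10·6.6/10 = 6.6.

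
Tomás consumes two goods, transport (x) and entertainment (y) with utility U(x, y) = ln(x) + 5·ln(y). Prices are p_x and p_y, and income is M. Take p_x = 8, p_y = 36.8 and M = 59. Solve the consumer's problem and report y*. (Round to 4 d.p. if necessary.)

y* = 1.3361

Tangency: MRS = (1/5)·y/x = p_x/p_y.
Rearranging, p_y·y = 5·p_x·x. Substituting into the budget gives p_x·x·(1 + 5) = M.
Demand: x*(p_x,p_y,M) = 1/6·M/p_x and y* = 5/6·M/p_y.
At p_x=8, p_y=36.8, M=59: y* = 5/6·59/36.8 = 1.3361.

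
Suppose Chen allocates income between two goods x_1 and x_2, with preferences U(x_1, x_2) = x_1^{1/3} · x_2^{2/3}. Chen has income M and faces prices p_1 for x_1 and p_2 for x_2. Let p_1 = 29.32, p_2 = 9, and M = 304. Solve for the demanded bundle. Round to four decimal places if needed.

x_1* = 3.4561, x_2* = 22.5185

MU_x_1/MU_x_2 = (1/3·x_2)/(2/3·x_1); tangency sets this equal to p_1/p_2.
So 1/3·p_2·x_2 = 2/3·p_1·x_1; combined with the budget, a share 1/3 of income goes to x_1.
Demand: x_1*(p_1,p_2,M) = 1/3·M/p_1 and x_2* = 2/3·M/p_2.
At p_1=29.32, p_2=9, M=304: x_1* = 1/3·304/29.32 = 3.4561, x_2* = 22.5185.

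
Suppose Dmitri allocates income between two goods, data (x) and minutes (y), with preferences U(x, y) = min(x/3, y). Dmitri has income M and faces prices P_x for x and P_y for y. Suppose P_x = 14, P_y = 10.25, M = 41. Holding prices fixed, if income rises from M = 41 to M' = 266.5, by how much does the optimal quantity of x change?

Δx* = 12.9474

Demand: x*(P_x,P_y,M) = 3·M/(3·P_x + P_y), y* = M/(3·P_x + P_y).
Here 3·14 + 10.25 = 52.25, giving x* = 2.3541.
At M' = 266.5: x* = 15.3014. Change: 15.3014 − 2.3541 = 12.9474.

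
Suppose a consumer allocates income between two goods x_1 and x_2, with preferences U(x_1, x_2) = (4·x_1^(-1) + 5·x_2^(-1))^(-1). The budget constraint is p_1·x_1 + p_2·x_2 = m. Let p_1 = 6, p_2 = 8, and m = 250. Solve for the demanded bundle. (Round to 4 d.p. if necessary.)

x_1* = 18.1872, x_2* = 17.6096

Substitute x_2 = (x_2/x_1)·x_1 into the budget: x_1* = m/(p_1 + p_2·(x_2/x_1)).
Numerically x_2/x_1 = 0.968246, so x_1* = 250/(6 + 8·0.968246) = 18.1872 and x_2* = 0.968246·18.1872 = 17.6096.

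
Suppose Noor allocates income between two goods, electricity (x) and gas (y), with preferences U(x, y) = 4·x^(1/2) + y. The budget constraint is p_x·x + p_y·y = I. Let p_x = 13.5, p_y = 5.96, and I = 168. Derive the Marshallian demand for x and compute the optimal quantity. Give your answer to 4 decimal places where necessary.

Set MRS = p_x/p_y: 2·x^(−1/2) = p_x/p_y.
Solve: √x = 2·p_y/p_x, so x*(p_x,p_y) = (2·p_y/p_x)², and y* = (I − p_x·x*)/p_y.
Plugging in: x* = (2·5.96/13.5)² = 0.7796.

x* = 0.7796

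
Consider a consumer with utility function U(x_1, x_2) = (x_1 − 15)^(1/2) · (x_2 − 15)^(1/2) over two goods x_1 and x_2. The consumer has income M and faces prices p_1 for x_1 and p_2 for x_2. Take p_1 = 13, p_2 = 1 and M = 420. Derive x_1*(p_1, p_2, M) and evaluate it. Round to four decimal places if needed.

Discretionary income = 420 − 15·13 − 15·1 = 210; x_1* = 15 + 0.5·210/13 = 23.0769.

x_1* = 23.0769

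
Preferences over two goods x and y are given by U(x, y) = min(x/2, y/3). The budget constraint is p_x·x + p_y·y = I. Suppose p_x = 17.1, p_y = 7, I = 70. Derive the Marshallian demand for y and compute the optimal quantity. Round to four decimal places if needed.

y* = 3.8043

Demand: x*(p_x,p_y,I) = 2·I/(2·p_x + 3·p_y), y* = 3·I/(2·p_x + 3·p_y).
Here 2·17.1 + 3·7 = 55.2, giving y* = 3.8043.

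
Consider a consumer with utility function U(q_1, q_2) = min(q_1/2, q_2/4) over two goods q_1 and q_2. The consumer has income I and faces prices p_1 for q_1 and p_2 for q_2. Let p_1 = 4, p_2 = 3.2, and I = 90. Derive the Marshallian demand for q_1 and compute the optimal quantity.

With perfect complements, no substitution: consume in ratio q_1:q_2 = 2:4.
Budget: p_1·q_1 + p_2·2·q_1 = I, so (2·p_1 + 4·p_2)·q_1 = 2·I.
Demand: q_1*(p_1,p_2,I) = 2·I/(2·p_1 + 4·p_2), q_2* = 4·I/(2·p_1 + 4·p_2).
Here 2·4 + 4·3.2 = 20.8, giving q_1* = 8.6538.

q_1* = 8.6538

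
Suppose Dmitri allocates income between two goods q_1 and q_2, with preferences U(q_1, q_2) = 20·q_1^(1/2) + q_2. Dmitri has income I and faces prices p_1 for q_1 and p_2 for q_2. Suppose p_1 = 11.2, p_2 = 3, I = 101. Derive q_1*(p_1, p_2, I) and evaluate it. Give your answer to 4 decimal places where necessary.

Set MRS = p_1/p_2: 10·q_1^(−1/2) = p_1/p_2.
Solve: √q_1 = 10·p_2/p_1, so q_1*(p_1,p_2) = (10·p_2/p_1)², and q_2* = (I − p_1·q_1*)/p_2.
Plugging in: q_1* = (10·3/11.2)² = 7.1747.

q_1* = 7.1747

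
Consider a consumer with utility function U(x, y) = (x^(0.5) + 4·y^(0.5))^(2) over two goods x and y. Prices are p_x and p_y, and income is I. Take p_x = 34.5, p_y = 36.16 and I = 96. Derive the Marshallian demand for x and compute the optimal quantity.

x* = 0.1711

From the CES first-order condition, (1/4)·(y/x)^(0.5) = p_x/p_y.
Solve for the ratio: y/x = [4·p_x/p_y]^(2).
With the ratio pinned down, the budget gives x* = I/(p_x + p_y·(y/x)) and y* = (y/x)·x*.
Numerically y/x = 14.564693, so x* = 96/(34.5 + 36.16·14.564693) = 0.1711.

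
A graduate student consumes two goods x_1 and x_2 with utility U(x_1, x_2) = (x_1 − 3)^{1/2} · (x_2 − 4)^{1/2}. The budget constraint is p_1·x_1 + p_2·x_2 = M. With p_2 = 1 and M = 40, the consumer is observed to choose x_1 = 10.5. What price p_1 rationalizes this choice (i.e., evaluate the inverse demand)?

Let x_1' = x_1−3, x_2' = x_2−4. MRS = x_2'/x_1' = p_1/p_2.
Substituting into the budget: x_1* = 3 + 0.5·(M − 3·p_1 − 4·p_2)/p_1, and x_2* = 4 + 0.5·(…)/p_2.
Set x_1* = 10.5 in the demand function and solve for p_1: p_1 = 2.

p_1 = 2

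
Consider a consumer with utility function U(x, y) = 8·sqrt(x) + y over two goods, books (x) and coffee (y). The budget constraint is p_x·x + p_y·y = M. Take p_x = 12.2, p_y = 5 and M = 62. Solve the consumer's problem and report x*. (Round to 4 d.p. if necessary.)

Utility is quasi-linear in y; the FOC for x is 4/√x = p_x/p_y.
Solve: √x = 4·p_y/p_x, so x*(p_x,p_y) = (4·p_y/p_x)², and y* = (M − p_x·x*)/p_y.
Plugging in: x* = (4·5/12.2)² = 2.6874.

x* = 2.6874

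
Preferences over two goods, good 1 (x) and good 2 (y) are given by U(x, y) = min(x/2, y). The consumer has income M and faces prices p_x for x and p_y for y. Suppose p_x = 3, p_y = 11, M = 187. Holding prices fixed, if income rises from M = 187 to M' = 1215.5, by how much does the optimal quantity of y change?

Δy* = 60.5

Here 2·3 + 11 = 17, giving y* = 11.
At M' = 1215.5: y* = 71.5. Change: 71.5 − 11 = 60.5.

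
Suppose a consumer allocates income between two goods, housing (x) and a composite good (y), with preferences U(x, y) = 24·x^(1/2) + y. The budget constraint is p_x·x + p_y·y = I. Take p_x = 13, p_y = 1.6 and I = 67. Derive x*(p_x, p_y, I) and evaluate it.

Set MRS = p_x/p_y: 12·x^(−1/2) = p_x/p_y.
Thus x* = (12·p_y/p_x)² — independent of I — with the rest of income spent on y.
Plugging in: x* = (12·1.6/13)² = 2.1813.

x* = 2.1813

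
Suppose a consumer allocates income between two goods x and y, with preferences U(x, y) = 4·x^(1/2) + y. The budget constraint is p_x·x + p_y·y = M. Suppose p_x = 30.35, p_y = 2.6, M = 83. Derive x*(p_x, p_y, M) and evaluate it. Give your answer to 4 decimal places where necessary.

MU_x = 2/√x, MU_y = 1. Tangency: 2/√x = p_x/p_y.
Solve: √x = 2·p_y/p_x, so x*(p_x,p_y) = (2·p_y/p_x)², and y* = (M − p_x·x*)/p_y.
Plugging in: x* = (2·2.6/30.35)² = 0.0294.

x* = 0.0294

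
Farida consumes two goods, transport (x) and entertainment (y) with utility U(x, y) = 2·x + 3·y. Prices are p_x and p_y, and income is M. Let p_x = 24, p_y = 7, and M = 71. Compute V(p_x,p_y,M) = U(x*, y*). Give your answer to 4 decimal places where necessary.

Linear utility — the consumer picks whichever good has higher MU/price: 2/24 = 0.0833 vs 3/7 = 0.4286.
y gives more utility per dollar, so spend all income on y: y* = M/p_y, x* = 0.
Numerically: x* = 0, y* = 10.1429.
Utility at the optimum: U(0, 10.1429) = 30.4286.

V = 30.4286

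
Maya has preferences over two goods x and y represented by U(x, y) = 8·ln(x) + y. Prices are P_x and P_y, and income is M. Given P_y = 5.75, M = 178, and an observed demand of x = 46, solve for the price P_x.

P_x = 1

Set MRS = P_x/P_y: (8/x)/1 = P_x/P_y.
So x*(P_x,P_y) = 8·P_y/P_x, independent of income; and y* = (M − 8·P_y)/P_y.
Set x* = 46 in the demand function and solve for P_x: P_x = 1.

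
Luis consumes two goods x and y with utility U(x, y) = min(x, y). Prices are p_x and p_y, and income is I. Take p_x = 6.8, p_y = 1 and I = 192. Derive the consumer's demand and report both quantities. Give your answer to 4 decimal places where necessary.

With perfect complements, no substitution: consume in ratio x:y = 1:1.
Budget: p_x·x + p_y·x = I, so (p_x + p_y)·x = I.
Demand: x*(p_x,p_y,I) = I/(p_x + p_y), y* = I/(p_x + p_y).
Here 6.8 + 1 = 7.8, giving x* = 24.6154 and y* = 24.6154.

x* = 24.6154, y* = 24.6154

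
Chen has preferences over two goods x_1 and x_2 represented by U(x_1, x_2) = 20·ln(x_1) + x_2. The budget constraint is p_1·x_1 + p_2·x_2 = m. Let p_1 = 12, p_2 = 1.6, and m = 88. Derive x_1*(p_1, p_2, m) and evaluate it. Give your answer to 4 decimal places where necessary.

So x_1*(p_1,p_2) = 20·p_2/p_1, independent of income; and x_2* = (m − 20·p_2)/p_2.
At the given prices: x_1* = 20·1.6/12 = 2.6667.

x_1* = 2.6667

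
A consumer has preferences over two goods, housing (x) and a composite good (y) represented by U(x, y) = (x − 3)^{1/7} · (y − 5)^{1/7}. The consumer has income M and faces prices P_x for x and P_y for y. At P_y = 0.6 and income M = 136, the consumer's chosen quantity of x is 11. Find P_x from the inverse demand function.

This is Cobb-Douglas in (x−3, y−5): tangency gives 1/7·P_y·(y−5) = 1/7·P_x·(x−3).
Substituting into the budget: x* = 3 + 0.5·(M − 3·P_x − 5·P_y)/P_x, and y* = 5 + 0.5·(…)/P_y.
Set x* = 11 in the demand function and solve for P_x: P_x = 7.

P_x = 7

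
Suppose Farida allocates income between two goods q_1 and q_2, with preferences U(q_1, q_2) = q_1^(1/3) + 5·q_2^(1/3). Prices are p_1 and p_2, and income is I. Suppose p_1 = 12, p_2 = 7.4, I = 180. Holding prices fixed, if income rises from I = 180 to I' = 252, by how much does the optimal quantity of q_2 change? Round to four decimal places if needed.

MRS = MU_q_1/MU_q_2 = (1/5)·(q_2/q_1)^(2/3). Set equal to p_1/p_2.
Hence q_2/q_1 = (5·p_1/p_2)^(1/(2/3)), i.e. raised to the 1.5 power.
With the ratio pinned down, the budget gives q_1* = I/(p_1 + p_2·(q_2/q_1)) and q_2* = (q_2/q_1)·q_1*.
Numerically q_2/q_1 = 23.087627, so q_1* = 180/(12 + 7.4·23.087627) = 0.9844 and q_2* = 23.087627·0.9844 = 22.728.
At I' = 252: q_2* = 31.8192. Change: 31.8192 − 22.728 = 9.0912.

Δq_2* = 9.0912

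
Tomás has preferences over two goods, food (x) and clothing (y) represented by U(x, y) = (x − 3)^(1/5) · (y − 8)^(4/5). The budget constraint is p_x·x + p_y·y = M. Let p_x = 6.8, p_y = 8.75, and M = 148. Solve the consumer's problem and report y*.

y* = 13.2663

MRS = (1/4)·(y−8)/(x−3). Tangency with p_x/p_y gives y−8 = 4·(p_x/p_y)·(x−3).
Substituting into the budget: x* = 3 + 0.2·(M − 3·p_x − 8·p_y)/p_x, and y* = 8 + 0.8·(…)/p_y.
Discretionary income = 148 − 3·6.8 − 8·8.75 = 57.6; y* = 8 + 0.8·57.6/8.75 = 13.2663.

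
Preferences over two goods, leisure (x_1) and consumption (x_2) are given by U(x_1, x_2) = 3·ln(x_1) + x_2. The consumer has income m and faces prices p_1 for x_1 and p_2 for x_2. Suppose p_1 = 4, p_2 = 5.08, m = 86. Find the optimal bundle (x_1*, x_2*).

Set MRS = p_1/p_2: (3/x_1)/1 = p_1/p_2.
So x_1*(p_1,p_2) = 3·p_2/p_1, independent of income; and x_2* = (m − 3·p_2)/p_2.
At the given prices: x_1* = 3·5.08/4 = 3.81, and x_2* = 13.9291.

x_1* = 3.81, x_2* = 13.9291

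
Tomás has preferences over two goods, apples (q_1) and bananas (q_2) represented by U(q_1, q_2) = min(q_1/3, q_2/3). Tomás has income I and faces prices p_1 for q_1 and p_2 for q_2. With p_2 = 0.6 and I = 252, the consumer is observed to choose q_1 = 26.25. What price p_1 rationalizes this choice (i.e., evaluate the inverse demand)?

With perfect complements, no substitution: consume in ratio q_1:q_2 = 3:3.
Budget: p_1·q_1 + p_2·q_1 = I, so (3·p_1 + 3·p_2)·q_1 = 3·I.
Demand: q_1*(p_1,p_2,I) = 3·I/(3·p_1 + 3·p_2), q_2* = 3·I/(3·p_1 + 3·p_2).
Set q_1* = 26.25 in the demand function and solve for p_1: p_1 = 9.

p_1 = 9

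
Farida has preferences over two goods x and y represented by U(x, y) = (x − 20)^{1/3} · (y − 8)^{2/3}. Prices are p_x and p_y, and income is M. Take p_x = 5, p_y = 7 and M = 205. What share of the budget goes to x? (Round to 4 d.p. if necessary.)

share on x = 0.5675

Discretionary income = 205 − 20·5 − 8·7 = 49; x* = 20 + 1/3·49/5 = 23.2667; y* = 8 + 2/3·49/7 = 12.6667.
Expenditure on x: 5·23.2667 = 116.3333; share = 0.5675.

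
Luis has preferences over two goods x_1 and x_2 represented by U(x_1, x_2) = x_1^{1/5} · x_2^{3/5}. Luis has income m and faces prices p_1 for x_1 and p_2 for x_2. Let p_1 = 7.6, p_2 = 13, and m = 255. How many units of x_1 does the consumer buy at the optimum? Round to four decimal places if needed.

The MRS is (1/3)·x_2/x_1. Set MRS = p_1/p_2.
So 0.2·p_2·x_2 = 0.6·p_1·x_1; combined with the budget, a share 0.25 of income goes to x_1.
Demand: x_1*(p_1,p_2,m) = 0.25·m/p_1 and x_2* = 0.75·m/p_2.
At p_1=7.6, p_2=13, m=255: x_1* = 0.25·255/7.6 = 8.3882.

x_1* = 8.3882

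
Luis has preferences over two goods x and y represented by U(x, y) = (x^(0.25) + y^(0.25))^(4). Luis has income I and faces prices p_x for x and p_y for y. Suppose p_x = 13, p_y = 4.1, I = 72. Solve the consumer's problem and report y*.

MU_x ∝ x^(-0.75), MU_y ∝ y^(-0.75), so MRS = (y/x)^(0.75) = p_x/p_y.
Solve for the ratio: y/x = [p_x/p_y]^(4/3).
With the ratio pinned down, the budget gives x* = I/(p_x + p_y·(y/x)) and y* = (y/x)·x*.
Numerically y/x = 4.658141, so x* = 72/(13 + 4.1·4.658141) = 2.2431 and y* = 4.658141·2.2431 = 10.4487.

y* = 10.4487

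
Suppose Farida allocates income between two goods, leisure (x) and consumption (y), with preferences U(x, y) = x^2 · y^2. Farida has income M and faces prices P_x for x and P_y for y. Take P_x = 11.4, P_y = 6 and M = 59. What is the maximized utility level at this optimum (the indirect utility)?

MU_x/MU_y = (2·y)/(2·x); tangency sets this equal to P_x/P_y.
So 2·P_y·y = 2·P_x·x; combined with the budget, a share 0.5 of income goes to x.
Demand: x*(P_x,P_y,M) = 0.5·M/P_x and y* = 0.5·M/P_y.
At P_x=11.4, P_y=6, M=59: x* = 0.5·59/11.4 = 2.5877, y* = 4.9167.
Utility at the optimum: U(2.5877, 4.9167) = 161.8735.

V = 161.8735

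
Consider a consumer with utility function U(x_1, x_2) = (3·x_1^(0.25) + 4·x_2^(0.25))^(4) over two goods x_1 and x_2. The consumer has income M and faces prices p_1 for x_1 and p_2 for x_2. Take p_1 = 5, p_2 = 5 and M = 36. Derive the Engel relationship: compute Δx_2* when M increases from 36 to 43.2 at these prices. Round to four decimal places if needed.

Δx_2* = 0.8564

From the CES first-order condition, (3/4)·(x_2/x_1)^(0.75) = p_1/p_2.
Hence x_2/x_1 = ((4/3)·p_1/p_2)^(1/(0.75)), i.e. raised to the 4/3 power.
Substitute x_2 = (x_2/x_1)·x_1 into the budget: x_1* = M/(p_1 + p_2·(x_2/x_1)).
Numerically x_2/x_1 = 1.467523, so x_1* = 36/(5 + 5·1.467523) = 2.9179 and x_2* = 1.467523·2.9179 = 4.2821.
At M' = 43.2: x_2* = 5.1385. Change: 5.1385 − 4.2821 = 0.8564.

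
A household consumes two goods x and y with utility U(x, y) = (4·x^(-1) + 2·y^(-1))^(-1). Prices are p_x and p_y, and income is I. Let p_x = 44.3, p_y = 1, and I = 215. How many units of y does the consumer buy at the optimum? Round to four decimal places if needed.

y* = 20.6477

Numerically y/x = 4.706379, so x* = 215/(44.3 + 1·4.706379) = 4.3872 and y* = 4.706379·4.3872 = 20.6477.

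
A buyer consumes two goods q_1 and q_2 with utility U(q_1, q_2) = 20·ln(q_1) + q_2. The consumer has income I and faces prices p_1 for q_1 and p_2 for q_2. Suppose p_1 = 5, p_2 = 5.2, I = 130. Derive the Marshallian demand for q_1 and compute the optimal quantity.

MU_q_1 = 20/q_1, MU_q_2 = 1. Tangency: 20/q_1 = p_1/p_2.
So q_1*(p_1,p_2) = 20·p_2/p_1, independent of income; and q_2* = (I − 20·p_2)/p_2.
At the given prices: q_1* = 20·5.2/5 = 20.8.

q_1* = 20.8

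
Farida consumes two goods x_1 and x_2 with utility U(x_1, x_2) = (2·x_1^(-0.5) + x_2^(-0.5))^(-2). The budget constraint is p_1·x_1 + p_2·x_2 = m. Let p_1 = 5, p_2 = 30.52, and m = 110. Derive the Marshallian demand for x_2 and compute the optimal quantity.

x_2* = 1.9288

From the CES first-order condition, 2·(x_2/x_1)^(1.5) = p_1/p_2.
Hence x_2/x_1 = ((1/2)·p_1/p_2)^(1/(1.5)), i.e. raised to the 2/3 power.
With the ratio pinned down, the budget gives x_1* = m/(p_1 + p_2·(x_2/x_1)) and x_2* = (x_2/x_1)·x_1*.
Numerically x_2/x_1 = 0.188612, so x_1* = 110/(5 + 30.52·0.188612) = 10.2264 and x_2* = 0.188612·10.2264 = 1.9288.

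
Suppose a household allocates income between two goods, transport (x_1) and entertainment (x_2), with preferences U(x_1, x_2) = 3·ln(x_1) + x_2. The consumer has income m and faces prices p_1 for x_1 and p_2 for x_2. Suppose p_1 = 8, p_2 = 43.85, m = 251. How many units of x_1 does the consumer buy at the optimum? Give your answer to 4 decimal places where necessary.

x_1* = 16.4438

Set MRS = p_1/p_2: (3/x_1)/1 = p_1/p_2.
So x_1*(p_1,p_2) = 3·p_2/p_1, independent of income; and x_2* = (m − 3·p_2)/p_2.
At the given prices: x_1* = 3·43.85/8 = 16.4438.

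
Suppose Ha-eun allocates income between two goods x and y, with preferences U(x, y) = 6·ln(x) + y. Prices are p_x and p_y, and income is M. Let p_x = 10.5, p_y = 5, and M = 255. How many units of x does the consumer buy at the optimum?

x* = 2.8571

Set MRS = p_x/p_y: (6/x)/1 = p_x/p_y.
So x*(p_x,p_y) = 6·p_y/p_x, independent of income; and y* = (M − 6·p_y)/p_y.
At the given prices: x* = 6·5/10.5 = 2.8571.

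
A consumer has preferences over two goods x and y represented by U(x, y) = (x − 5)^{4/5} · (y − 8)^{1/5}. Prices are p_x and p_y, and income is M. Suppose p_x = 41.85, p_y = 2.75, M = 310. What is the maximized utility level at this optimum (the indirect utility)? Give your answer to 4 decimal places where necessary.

V = 1.9666

This is Cobb-Douglas in (x−5, y−8): tangency gives 0.8·p_y·(y−8) = 0.2·p_x·(x−5).
Substituting into the budget: x* = 5 + 0.8·(M − 5·p_x − 8·p_y)/p_x, and y* = 8 + 0.2·(…)/p_y.
Discretionary income = 310 − 5·41.85 − 8·2.75 = 78.75; x* = 5 + 0.8·78.75/41.85 = 6.5054; y* = 8 + 0.2·78.75/2.75 = 13.7273.
Utility at the optimum: U(6.5054, 13.7273) = 1.9666.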